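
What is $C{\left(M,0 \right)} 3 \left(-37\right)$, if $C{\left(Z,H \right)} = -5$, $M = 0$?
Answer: $555$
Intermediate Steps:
$C{\left(M,0 \right)} 3 \left(-37\right) = \left(-5\right) 3 \left(-37\right) = \left(-15\right) \left(-37\right) = 555$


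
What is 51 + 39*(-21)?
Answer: -768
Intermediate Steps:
51 + 39*(-21) = 51 - 819 = -768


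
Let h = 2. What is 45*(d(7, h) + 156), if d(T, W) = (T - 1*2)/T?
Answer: 49365/7 ≈ 7052.1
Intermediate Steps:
d(T, W) = (-2 + T)/T (d(T, W) = (T - 2)/T = (-2 + T)/T)
45*(d(7, h) + 156) = 45*((-2 + 7)/7 + 156) = 45*((1/7)*5 + 156) = 45*(5/7 + 156) = 45*(1097/7) = 49365/7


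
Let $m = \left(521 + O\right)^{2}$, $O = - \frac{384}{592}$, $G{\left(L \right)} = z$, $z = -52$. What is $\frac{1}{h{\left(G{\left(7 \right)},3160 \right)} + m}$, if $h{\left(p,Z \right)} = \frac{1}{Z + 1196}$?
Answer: $\frac{5963364}{1614673408573} \approx 3.6932 \cdot 10^{-6}$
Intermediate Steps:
$G{\left(L \right)} = -52$
$O = - \frac{24}{37}$ ($O = \left(-384\right) \frac{1}{592} = - \frac{24}{37} \approx -0.64865$)
$h{\left(p,Z \right)} = \frac{1}{1196 + Z}$
$m = \frac{370678009}{1369}$ ($m = \left(521 - \frac{24}{37}\right)^{2} = \left(\frac{19253}{37}\right)^{2} = \frac{370678009}{1369} \approx 2.7077 \cdot 10^{5}$)
$\frac{1}{h{\left(G{\left(7 \right)},3160 \right)} + m} = \frac{1}{\frac{1}{1196 + 3160} + \frac{370678009}{1369}} = \frac{1}{\frac{1}{4356} + \frac{370678009}{1369}} = \frac{1}{\frac{1614673408573}{5963364}} = \frac{5963364}{1614673408573}$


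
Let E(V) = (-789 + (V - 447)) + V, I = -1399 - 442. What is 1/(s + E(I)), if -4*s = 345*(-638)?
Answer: 2/100219 ≈ 1.9956e-5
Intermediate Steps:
s = 110055/2 (s = -345*(-638)/4 = -1/4*(-220110) = 110055/2 ≈ 55028.)
I = -1841
E(V) = -1236 + 2*V (E(V) = (-789 + (-447 + V)) + V = (-1236 + V) + V = -1236 + 2*V)
1/(s + E(I)) = 1/(110055/2 + (-1236 + 2*(-1841))) = 1/(110055/2 + (-1236 - 3682)) = 1/(110055/2 - 4918) = 1/(100219/2) = 2/100219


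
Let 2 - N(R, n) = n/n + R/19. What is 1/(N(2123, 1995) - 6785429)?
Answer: -19/128925255 ≈ -1.4737e-7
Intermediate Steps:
N(R, n) = 1 - R/19 (N(R, n) = 2 - (n/n + R/19) = 2 - (1 + R*(1/19)) = 2 - (1 + R/19) = 2 + (-1 - R/19) = 1 - R/19)
1/(N(2123, 1995) - 6785429) = 1/((1 - 1/19*2123) - 6785429) = 1/((1 - 2123/19) - 6785429) = 1/(-2104/19 - 6785429) = 1/(-128925255/19) = -19/128925255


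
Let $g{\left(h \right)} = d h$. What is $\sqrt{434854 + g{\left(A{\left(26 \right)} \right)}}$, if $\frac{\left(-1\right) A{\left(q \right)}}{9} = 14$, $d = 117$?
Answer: $44 \sqrt{217} \approx 648.16$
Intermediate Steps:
$A{\left(q \right)} = -126$ ($A{\left(q \right)} = \left(-9\right) 14 = -126$)
$g{\left(h \right)} = 117 h$
$\sqrt{434854 + g{\left(A{\left(26 \right)} \right)}} = \sqrt{434854 + 117 \left(-126\right)} = \sqrt{434854 - 14742} = \sqrt{420112} = 44 \sqrt{217}$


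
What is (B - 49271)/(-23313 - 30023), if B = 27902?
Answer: 21369/53336 ≈ 0.40065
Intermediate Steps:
(B - 49271)/(-23313 - 30023) = (27902 - 49271)/(-23313 - 30023) = -21369/(-53336) = -21369*(-1/53336) = 21369/53336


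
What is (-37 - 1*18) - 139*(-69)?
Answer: 9536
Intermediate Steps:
(-37 - 1*18) - 139*(-69) = (-37 - 18) + 9591 = -55 + 9591 = 9536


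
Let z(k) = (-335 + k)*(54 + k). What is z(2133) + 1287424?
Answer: 5219650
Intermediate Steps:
z(2133) + 1287424 = (-18090 + 2133**2 - 281*2133) + 1287424 = (-18090 + 4549689 - 599373) + 1287424 = 3932226 + 1287424 = 5219650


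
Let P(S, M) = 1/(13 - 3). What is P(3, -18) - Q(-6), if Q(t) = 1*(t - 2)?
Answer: 81/10 ≈ 8.1000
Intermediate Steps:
P(S, M) = ⅒ (P(S, M) = 1/10 = ⅒)
Q(t) = -2 + t (Q(t) = 1*(-2 + t) = -2 + t)
P(3, -18) - Q(-6) = ⅒ - (-2 - 6) = ⅒ - 1*(-8) = ⅒ + 8 = 81/10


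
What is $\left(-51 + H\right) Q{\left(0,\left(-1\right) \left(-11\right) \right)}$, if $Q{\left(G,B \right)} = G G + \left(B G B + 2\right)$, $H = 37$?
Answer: $-28$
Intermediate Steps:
$Q{\left(G,B \right)} = 2 + G^{2} + G B^{2}$ ($Q{\left(G,B \right)} = G^{2} + \left(G B^{2} + 2\right) = G^{2} + \left(2 + G B^{2}\right) = 2 + G^{2} + G B^{2}$)
$\left(-51 + H\right) Q{\left(0,\left(-1\right) \left(-11\right) \right)} = \left(-51 + 37\right) \left(2 + 0^{2} + 0 \left(\left(-1\right) \left(-11\right)\right)^{2}\right) = - 14 \left(2 + 0 + 0 \cdot 11^{2}\right) = - 14 \left(2 + 0 + 0 \cdot 121\right) = - 14 \left(2 + 0 + 0\right) = \left(-14\right) 2 = -28$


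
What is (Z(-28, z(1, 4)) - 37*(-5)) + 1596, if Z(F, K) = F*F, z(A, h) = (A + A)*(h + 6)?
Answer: 2565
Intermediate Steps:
z(A, h) = 2*A*(6 + h) (z(A, h) = (2*A)*(6 + h) = 2*A*(6 + h))
Z(F, K) = F**2
(Z(-28, z(1, 4)) - 37*(-5)) + 1596 = ((-28)**2 - 37*(-5)) + 1596 = (784 + 185) + 1596 = 969 + 1596 = 2565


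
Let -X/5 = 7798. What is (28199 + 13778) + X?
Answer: 2987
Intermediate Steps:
X = -38990 (X = -5*7798 = -38990)
(28199 + 13778) + X = (28199 + 13778) - 38990 = 41977 - 38990 = 2987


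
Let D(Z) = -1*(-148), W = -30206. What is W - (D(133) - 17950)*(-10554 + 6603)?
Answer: -70365908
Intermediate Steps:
D(Z) = 148
W - (D(133) - 17950)*(-10554 + 6603) = -30206 - (148 - 17950)*(-10554 + 6603) = -30206 - (-17802)*(-3951) = -30206 - 1*70335702 = -30206 - 70335702 = -70365908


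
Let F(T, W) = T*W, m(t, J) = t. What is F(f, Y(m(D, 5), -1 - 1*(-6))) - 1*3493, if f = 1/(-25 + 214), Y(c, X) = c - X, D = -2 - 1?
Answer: -660185/189 ≈ -3493.0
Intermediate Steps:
D = -3
f = 1/189 ≈ 0.0052910
F(f, Y(m(D, 5), -1 - 1*(-6))) - 1*3493 = (-3 - (-1 - 1*(-6)))/189 - 1*3493 = (-3 - (-1 + 6))/189 - 3493 = (-3 - 1*5)/189 - 3493 = (-3 - 5)/189 - 3493 = (1/189)*(-8) - 3493 = -8/189 - 3493 = -660185/189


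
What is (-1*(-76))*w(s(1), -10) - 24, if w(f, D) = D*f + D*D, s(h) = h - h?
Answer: 7576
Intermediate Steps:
s(h) = 0
w(f, D) = D**2 + D*f (w(f, D) = D*f + D**2 = D**2 + D*f)
(-1*(-76))*w(s(1), -10) - 24 = (-1*(-76))*(-10*(-10 + 0)) - 24 = 76*(-10*(-10)) - 24 = 76*100 - 24 = 7600 - 24 = 7576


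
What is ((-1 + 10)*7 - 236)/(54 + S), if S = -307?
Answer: 173/253 ≈ 0.68379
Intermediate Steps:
((-1 + 10)*7 - 236)/(54 + S) = ((-1 + 10)*7 - 236)/(54 - 307) = (9*7 - 236)/(-253) = -(63 - 236)/253 = -1/253*(-173) = 173/253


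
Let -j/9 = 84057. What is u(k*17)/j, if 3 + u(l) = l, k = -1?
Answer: 20/756513 ≈ 2.6437e-5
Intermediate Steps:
j = -756513 (j = -9*84057 = -756513)
u(l) = -3 + l
u(k*17)/j = (-3 - 1*17)/(-756513) = (-3 - 17)*(-1/756513) = -20*(-1/756513) = 20/756513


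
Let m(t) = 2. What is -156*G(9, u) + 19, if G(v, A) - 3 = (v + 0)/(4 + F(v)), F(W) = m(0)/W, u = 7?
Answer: -14849/19 ≈ -781.53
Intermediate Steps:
F(W) = 2/W
G(v, A) = 3 + v/(4 + 2/v) (G(v, A) = 3 + (v + 0)/(4 + 2/v) = 3 + v/(4 + 2/v))
-156*G(9, u) + 19 = -78*(6 + 9*(12 + 9))/(1 + 2*9) + 19 = -78*(6 + 9*21)/(1 + 18) + 19 = -78*(6 + 189)/19 + 19 = -78*195/19 + 19 = -156*195/38 + 19 = -15210/19 + 19 = -14849/19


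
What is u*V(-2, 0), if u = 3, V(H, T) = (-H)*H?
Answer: -12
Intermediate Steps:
V(H, T) = -H**2
u*V(-2, 0) = 3*(-1*(-2)**2) = 3*(-1*4) = 3*(-4) = -12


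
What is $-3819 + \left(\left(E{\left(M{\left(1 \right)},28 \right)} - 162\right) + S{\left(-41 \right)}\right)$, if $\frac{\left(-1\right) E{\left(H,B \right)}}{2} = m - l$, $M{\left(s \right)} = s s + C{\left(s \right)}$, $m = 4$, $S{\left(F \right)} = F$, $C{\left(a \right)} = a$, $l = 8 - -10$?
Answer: $-3994$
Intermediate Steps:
$l = 18$ ($l = 8 + 10 = 18$)
$M{\left(s \right)} = s + s^{2}$ ($M{\left(s \right)} = s s + s = s^{2} + s = s + s^{2}$)
$E{\left(H,B \right)} = 28$ ($E{\left(H,B \right)} = - 2 \left(4 - 18\right) = \left(-2\right) \left(-14\right) = 28$)
$-3819 + \left(\left(E{\left(M{\left(1 \right)},28 \right)} - 162\right) + S{\left(-41 \right)}\right) = -3819 + \left(\left(28 - 162\right) - 41\right) = -3819 - 175 = -3994$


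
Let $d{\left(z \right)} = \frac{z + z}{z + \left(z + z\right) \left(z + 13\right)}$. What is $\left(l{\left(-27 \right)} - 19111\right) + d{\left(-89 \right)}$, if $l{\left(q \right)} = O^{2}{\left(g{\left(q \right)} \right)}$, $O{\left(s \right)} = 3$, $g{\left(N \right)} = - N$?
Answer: $- \frac{2884404}{151} \approx -19102.0$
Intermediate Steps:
$l{\left(q \right)} = 9$ ($l{\left(q \right)} = 3^{2} = 9$)
$d{\left(z \right)} = \frac{2 z}{z + 2 z \left(13 + z\right)}$
$\left(l{\left(-27 \right)} - 19111\right) + d{\left(-89 \right)} = \left(9 - 19111\right) + \frac{2}{27 + 2 \left(-89\right)} = -19102 + \frac{2}{27 - 178} = -19102 + \frac{2}{-151} = -19102 + 2 \left(- \frac{1}{151}\right) = -19102 - \frac{2}{151} = - \frac{2884404}{151}$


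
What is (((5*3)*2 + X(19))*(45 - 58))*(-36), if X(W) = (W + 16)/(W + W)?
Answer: 274950/19 ≈ 14471.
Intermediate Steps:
X(W) = (16 + W)/(2*W) (X(W) = (16 + W)/((2*W)) = (16 + W)*(1/(2*W)) = (16 + W)/(2*W))
(((5*3)*2 + X(19))*(45 - 58))*(-36) = (((5*3)*2 + (½)*(16 + 19)/19)*(45 - 58))*(-36) = ((15*2 + (½)*(1/19)*35)*(-13))*(-36) = ((30 + 35/38)*(-13))*(-36) = ((1175/38)*(-13))*(-36) = -15275/38*(-36) = 274950/19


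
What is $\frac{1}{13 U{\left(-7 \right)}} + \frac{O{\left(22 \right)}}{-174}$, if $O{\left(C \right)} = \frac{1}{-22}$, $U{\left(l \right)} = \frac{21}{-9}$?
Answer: $- \frac{11393}{348348} \approx -0.032706$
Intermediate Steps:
$U{\left(l \right)} = - \frac{7}{3}$ ($U{\left(l \right)} = 21 \left(- \frac{1}{9}\right) = - \frac{7}{3}$)
$O{\left(C \right)} = - \frac{1}{22}$
$\frac{1}{13 U{\left(-7 \right)}} + \frac{O{\left(22 \right)}}{-174} = \frac{1}{13 \left(- \frac{7}{3}\right)} - \frac{1}{22 \left(-174\right)} = \frac{1}{13} \left(- \frac{3}{7}\right) - - \frac{1}{3828} = - \frac{3}{91} + \frac{1}{3828} = - \frac{11393}{348348}$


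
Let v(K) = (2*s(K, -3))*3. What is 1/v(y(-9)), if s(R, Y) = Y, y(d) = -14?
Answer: -1/18 ≈ -0.055556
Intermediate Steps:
v(K) = -18 (v(K) = (2*(-3))*3 = -6*3 = -18)
1/v(y(-9)) = 1/(-18) = -1/18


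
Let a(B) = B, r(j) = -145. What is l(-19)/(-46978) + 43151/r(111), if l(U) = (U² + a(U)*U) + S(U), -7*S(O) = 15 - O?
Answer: -7095380823/23841335 ≈ -297.61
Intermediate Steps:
S(O) = -15/7 + O/7 (S(O) = -(15 - O)/7 = -15/7 + O/7)
l(U) = -15/7 + 2*U² + U/7 (l(U) = (U² + U*U) + (-15/7 + U/7) = (U² + U²) + (-15/7 + U/7) = 2*U² + (-15/7 + U/7) = -15/7 + 2*U² + U/7)
l(-19)/(-46978) + 43151/r(111) = (-15/7 + 2*(-19)² + (⅐)*(-19))/(-46978) + 43151/(-145) = (-15/7 + 2*361 - 19/7)*(-1/46978) + 43151*(-1/145) = (-15/7 + 722 - 19/7)*(-1/46978) - 43151/145 = (5020/7)*(-1/46978) - 43151/145 = -2510/164423 - 43151/145 = -7095380823/23841335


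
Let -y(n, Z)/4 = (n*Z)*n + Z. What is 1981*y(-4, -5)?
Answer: 673540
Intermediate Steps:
y(n, Z) = -4*Z - 4*Z*n**2 (y(n, Z) = -4*((n*Z)*n + Z) = -4*((Z*n)*n + Z) = -4*(Z*n**2 + Z) = -4*(Z + Z*n**2) = -4*Z - 4*Z*n**2)
1981*y(-4, -5) = 1981*(-4*(-5)*(1 + (-4)**2)) = 1981*(-4*(-5)*(1 + 16)) = 1981*(-4*(-5)*17) = 1981*340 = 673540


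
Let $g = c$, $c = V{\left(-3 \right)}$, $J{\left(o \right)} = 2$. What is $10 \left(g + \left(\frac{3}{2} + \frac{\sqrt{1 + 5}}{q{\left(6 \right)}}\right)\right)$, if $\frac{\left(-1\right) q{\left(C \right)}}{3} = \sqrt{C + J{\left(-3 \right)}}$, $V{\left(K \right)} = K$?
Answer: $-15 - \frac{5 \sqrt{3}}{3} \approx -17.887$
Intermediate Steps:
$c = -3$
$g = -3$
$q{\left(C \right)} = - 3 \sqrt{2 + C}$ ($q{\left(C \right)} = - 3 \sqrt{C + 2} = - 3 \sqrt{2 + C}$)
$10 \left(g + \left(\frac{3}{2} + \frac{\sqrt{1 + 5}}{q{\left(6 \right)}}\right)\right) = 10 \left(-3 + \left(\frac{3}{2} + \frac{\sqrt{1 + 5}}{\left(-3\right) \sqrt{2 + 6}}\right)\right) = 10 \left(-3 + \left(3 \cdot \frac{1}{2} + \frac{\sqrt{6}}{\left(-3\right) \sqrt{8}}\right)\right) = 10 \left(-3 + \left(\frac{3}{2} + \frac{\sqrt{6}}{\left(-3\right) 2 \sqrt{2}}\right)\right) = 10 \left(-3 + \left(\frac{3}{2} + \frac{\sqrt{6}}{\left(-6\right) \sqrt{2}}\right)\right) = 10 \left(-3 + \left(\frac{3}{2} + \sqrt{6} \left(- \frac{\sqrt{2}}{12}\right)\right)\right) = 10 \left(-3 + \left(\frac{3}{2} - \frac{\sqrt{3}}{6}\right)\right) = 10 \left(- \frac{3}{2} - \frac{\sqrt{3}}{6}\right) = -15 - \frac{5 \sqrt{3}}{3}$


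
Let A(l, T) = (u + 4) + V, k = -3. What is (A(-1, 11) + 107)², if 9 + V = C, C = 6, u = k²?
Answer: 13689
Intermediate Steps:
u = 9 (u = (-3)² = 9)
V = -3 (V = -9 + 6 = -3)
A(l, T) = 10 (A(l, T) = (9 + 4) - 3 = 13 - 3 = 10)
(A(-1, 11) + 107)² = (10 + 107)² = 117² = 13689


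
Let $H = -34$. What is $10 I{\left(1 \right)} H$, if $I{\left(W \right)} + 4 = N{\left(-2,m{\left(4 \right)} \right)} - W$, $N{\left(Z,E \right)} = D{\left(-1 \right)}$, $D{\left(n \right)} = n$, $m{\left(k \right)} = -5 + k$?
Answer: $2040$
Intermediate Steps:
$N{\left(Z,E \right)} = -1$
$I{\left(W \right)} = -5 - W$ ($I{\left(W \right)} = -4 - \left(1 + W\right) = -5 - W$)
$10 I{\left(1 \right)} H = 10 \left(-5 - 1\right) \left(-34\right) = 10 \left(-6\right) \left(-34\right) = \left(-60\right) \left(-34\right) = 2040$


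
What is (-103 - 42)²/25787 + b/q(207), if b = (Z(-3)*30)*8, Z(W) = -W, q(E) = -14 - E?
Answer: -13920115/5698927 ≈ -2.4426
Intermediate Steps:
b = 720 (b = (-1*(-3)*30)*8 = (3*30)*8 = 90*8 = 720)
(-103 - 42)²/25787 + b/q(207) = (-103 - 42)²/25787 + 720/(-14 - 1*207) = (-145)²*(1/25787) + 720/(-14 - 207) = 21025*(1/25787) + 720/(-221) = 21025/25787 + 720*(-1/221) = 21025/25787 - 720/221 = -13920115/5698927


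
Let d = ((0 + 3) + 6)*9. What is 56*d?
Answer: 4536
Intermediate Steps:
d = 81 (d = (3 + 6)*9 = 9*9 = 81)
56*d = 56*81 = 4536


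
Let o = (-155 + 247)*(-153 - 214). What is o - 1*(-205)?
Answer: -33559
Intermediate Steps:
o = -33764 (o = 92*(-367) = -33764)
o - 1*(-205) = -33764 - 1*(-205) = -33764 + 205 = -33559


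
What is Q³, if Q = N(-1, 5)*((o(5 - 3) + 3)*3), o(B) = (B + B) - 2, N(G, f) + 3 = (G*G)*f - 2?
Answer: 0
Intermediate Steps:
N(G, f) = -5 + f*G² (N(G, f) = -3 + ((G*G)*f - 2) = -3 + (G²*f - 2) = -3 + (f*G² - 2) = -3 + (-2 + f*G²) = -5 + f*G²)
o(B) = -2 + 2*B (o(B) = 2*B - 2 = -2 + 2*B)
Q = 0 (Q = (-5 + 5*(-1)²)*(((-2 + 2*(5 - 3)) + 3)*3) = (-5 + 5*1)*(((-2 + 2*2) + 3)*3) = (-5 + 5)*(((-2 + 4) + 3)*3) = 0*((2 + 3)*3) = 0*(5*3) = 0*15 = 0)
Q³ = 0³ = 0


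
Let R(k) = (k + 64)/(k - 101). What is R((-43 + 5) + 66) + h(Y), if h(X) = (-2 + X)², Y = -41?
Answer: 134885/73 ≈ 1847.7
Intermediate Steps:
R(k) = (64 + k)/(-101 + k)
R((-43 + 5) + 66) + h(Y) = (64 + ((-43 + 5) + 66))/(-101 + ((-43 + 5) + 66)) + (-2 - 41)² = (64 + (-38 + 66))/(-101 + (-38 + 66)) + (-43)² = (64 + 28)/(-101 + 28) + 1849 = 92/(-73) + 1849 = -1/73*92 + 1849 = -92/73 + 1849 = 134885/73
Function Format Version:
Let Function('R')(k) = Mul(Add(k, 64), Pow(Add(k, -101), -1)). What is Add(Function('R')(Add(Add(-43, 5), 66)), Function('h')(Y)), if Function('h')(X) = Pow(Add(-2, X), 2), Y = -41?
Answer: Rational(134885, 73) ≈ 1847.7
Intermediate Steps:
Function('R')(k) = Mul(Pow(Add(-101, k), -1), Add(64, k)) (Function('R')(k) = Mul(Add(64, k), Pow(Add(-101, k), -1)) = Mul(Pow(Add(-101, k), -1), Add(64, k)))
Add(Function('R')(Add(Add(-43, 5), 66)), Function('h')(Y)) = Add(Mul(Pow(Add(-101, Add(Add(-43, 5), 66)), -1), Add(64, Add(Add(-43, 5), 66))), Pow(Add(-2, -41), 2)) = Add(Mul(Pow(Add(-101, Add(-38, 66)), -1), Add(64, Add(-38, 66))), Pow(-43, 2)) = Add(Mul(Pow(Add(-101, 28), -1), Add(64, 28)), 1849) = Add(Mul(Pow(-73, -1), 92), 1849) = Add(Mul(Rational(-1, 73), 92), 1849) = Add(Rational(-92, 73), 1849) = Rational(134885, 73)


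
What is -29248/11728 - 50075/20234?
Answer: -73692727/14831522 ≈ -4.9687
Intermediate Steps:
-29248/11728 - 50075/20234 = -29248*1/11728 - 50075*1/20234 = -1828/733 - 50075/20234 = -73692727/14831522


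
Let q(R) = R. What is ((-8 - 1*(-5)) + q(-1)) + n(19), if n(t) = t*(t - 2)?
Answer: 319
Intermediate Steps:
n(t) = t*(-2 + t)
((-8 - 1*(-5)) + q(-1)) + n(19) = ((-8 - 1*(-5)) - 1) + 19*(-2 + 19) = ((-8 + 5) - 1) + 19*17 = (-3 - 1) + 323 = -4 + 323 = 319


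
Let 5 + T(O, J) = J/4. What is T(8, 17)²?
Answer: 9/16 ≈ 0.56250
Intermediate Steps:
T(O, J) = -5 + J/4
T(8, 17)² = (-5 + (¼)*17)² = (-5 + 17/4)² = (-¾)² = 9/16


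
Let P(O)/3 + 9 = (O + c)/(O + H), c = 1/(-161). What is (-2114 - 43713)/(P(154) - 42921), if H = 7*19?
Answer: 2117528189/1984423857 ≈ 1.0671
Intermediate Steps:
c = -1/161 ≈ -0.0062112
H = 133
P(O) = -27 + 3*(-1/161 + O)/(133 + O) (P(O) = -27 + 3*((O - 1/161)/(O + 133)) = -27 + 3*((-1/161 + O)/(133 + O)) = -27 + 3*(-1/161 + O)/(133 + O))
(-2114 - 43713)/(P(154) - 42921) = (-2114 - 43713)/(6*(-96359 - 644*154)/(161*(133 + 154)) - 42921) = -45827/((6/161)*(-96359 - 99176)/287 - 42921) = -45827/((6/161)*(1/287)*(-195535) - 42921) = -45827/(-1173210/46207 - 42921) = -45827/(-1984423857/46207) = -45827*(-46207/1984423857) = 2117528189/1984423857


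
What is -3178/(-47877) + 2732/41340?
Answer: 21848207/164936265 ≈ 0.13246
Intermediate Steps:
-3178/(-47877) + 2732/41340 = -3178*(-1/47877) + 2732*(1/41340) = 3178/47877 + 683/10335 = 21848207/164936265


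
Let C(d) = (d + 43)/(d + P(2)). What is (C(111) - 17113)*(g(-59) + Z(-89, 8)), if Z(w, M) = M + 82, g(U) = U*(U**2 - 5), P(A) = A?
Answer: 396379473310/113 ≈ 3.5078e+9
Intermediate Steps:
g(U) = U*(-5 + U**2)
Z(w, M) = 82 + M
C(d) = (43 + d)/(2 + d) (C(d) = (d + 43)/(d + 2) = (43 + d)/(2 + d))
(C(111) - 17113)*(g(-59) + Z(-89, 8)) = ((43 + 111)/(2 + 111) - 17113)*(-59*(-5 + (-59)**2) + (82 + 8)) = (154/113 - 17113)*(-59*(-5 + 3481) + 90) = ((1/113)*154 - 17113)*(-59*3476 + 90) = (154/113 - 17113)*(-205084 + 90) = -1933615/113*(-204994) = 396379473310/113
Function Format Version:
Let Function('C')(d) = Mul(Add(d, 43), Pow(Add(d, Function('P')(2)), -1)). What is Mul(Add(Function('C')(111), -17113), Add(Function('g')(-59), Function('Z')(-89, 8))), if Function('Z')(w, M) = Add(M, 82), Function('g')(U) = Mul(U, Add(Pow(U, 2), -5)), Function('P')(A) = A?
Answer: Rational(396379473310, 113) ≈ 3.5078e+9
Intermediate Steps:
Function('g')(U) = Mul(U, Add(-5, Pow(U, 2)))
Function('Z')(w, M) = Add(82, M)
Function('C')(d) = Mul(Pow(Add(2, d), -1), Add(43, d)) (Function('C')(d) = Mul(Add(d, 43), Pow(Add(d, 2), -1)) = Mul(Add(43, d), Pow(Add(2, d), -1)) = Mul(Pow(Add(2, d), -1), Add(43, d)))
Mul(Add(Function('C')(111), -17113), Add(Function('g')(-59), Function('Z')(-89, 8))) = Mul(Add(Mul(Pow(Add(2, 111), -1), Add(43, 111)), -17113), Add(Mul(-59, Add(-5, Pow(-59, 2))), Add(82, 8))) = Mul(Add(Mul(Pow(113, -1), 154), -17113), Add(Mul(-59, Add(-5, 3481)), 90)) = Mul(Add(Mul(Rational(1, 113), 154), -17113), Add(Mul(-59, 3476), 90)) = Mul(Add(Rational(154, 113), -17113), Add(-205084, 90)) = Mul(Rational(-1933615, 113), -204994) = Rational(396379473310, 113)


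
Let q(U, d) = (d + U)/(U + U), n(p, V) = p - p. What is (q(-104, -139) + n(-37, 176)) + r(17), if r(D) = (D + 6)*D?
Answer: 81571/208 ≈ 392.17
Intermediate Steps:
n(p, V) = 0
q(U, d) = (U + d)/(2*U) (q(U, d) = (U + d)/((2*U)) = (U + d)*(1/(2*U)) = (U + d)/(2*U))
r(D) = D*(6 + D) (r(D) = (6 + D)*D = D*(6 + D))
(q(-104, -139) + n(-37, 176)) + r(17) = ((½)*(-104 - 139)/(-104) + 0) + 17*(6 + 17) = ((½)*(-1/104)*(-243) + 0) + 17*23 = (243/208 + 0) + 391 = 243/208 + 391 = 81571/208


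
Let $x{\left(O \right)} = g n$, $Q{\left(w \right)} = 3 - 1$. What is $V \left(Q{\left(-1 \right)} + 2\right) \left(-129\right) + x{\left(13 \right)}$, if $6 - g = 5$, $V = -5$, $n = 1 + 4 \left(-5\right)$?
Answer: $2561$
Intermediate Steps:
$n = -19$ ($n = 1 - 20 = -19$)
$g = 1$ ($g = 6 - 5 = 1$)
$Q{\left(w \right)} = 2$
$x{\left(O \right)} = -19$ ($x{\left(O \right)} = 1 \left(-19\right) = -19$)
$V \left(Q{\left(-1 \right)} + 2\right) \left(-129\right) + x{\left(13 \right)} = - 5 \left(2 + 2\right) \left(-129\right) - 19 = \left(-5\right) 4 \left(-129\right) - 19 = \left(-20\right) \left(-129\right) - 19 = 2580 - 19 = 2561$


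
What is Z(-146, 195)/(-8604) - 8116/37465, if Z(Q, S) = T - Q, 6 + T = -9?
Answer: -74737979/322348860 ≈ -0.23185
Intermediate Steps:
T = -15 (T = -6 - 9 = -15)
Z(Q, S) = -15 - Q
Z(-146, 195)/(-8604) - 8116/37465 = (-15 - 1*(-146))/(-8604) - 8116/37465 = (-15 + 146)*(-1/8604) - 8116*1/37465 = 131*(-1/8604) - 8116/37465 = -131/8604 - 8116/37465 = -74737979/322348860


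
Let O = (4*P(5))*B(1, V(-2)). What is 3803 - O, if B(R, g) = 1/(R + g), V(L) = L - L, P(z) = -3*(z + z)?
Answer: 3923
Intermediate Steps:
P(z) = -6*z
V(L) = 0
O = -120 (O = (4*(-6*5))/(1 + 0) = (4*(-30))/1 = -120*1 = -120)
3803 - O = 3803 - 1*(-120) = 3803 + 120 = 3923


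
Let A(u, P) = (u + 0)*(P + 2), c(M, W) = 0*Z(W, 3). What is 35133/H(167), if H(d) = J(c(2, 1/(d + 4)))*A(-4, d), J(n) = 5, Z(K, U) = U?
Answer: -35133/3380 ≈ -10.394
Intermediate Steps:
c(M, W) = 0 (c(M, W) = 0*3 = 0)
A(u, P) = u*(2 + P)
H(d) = -40 - 20*d (H(d) = 5*(-4*(2 + d)) = 5*(-8 - 4*d) = -40 - 20*d)
35133/H(167) = 35133/(-40 - 20*167) = 35133/(-40 - 3340) = 35133/(-3380) = 35133*(-1/3380) = -35133/3380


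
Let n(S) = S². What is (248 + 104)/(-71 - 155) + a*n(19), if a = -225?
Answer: -9178601/113 ≈ -81227.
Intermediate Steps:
(248 + 104)/(-71 - 155) + a*n(19) = (248 + 104)/(-71 - 155) - 225*19² = 352/(-226) - 225*361 = 352*(-1/226) - 81225 = -176/113 - 81225 = -9178601/113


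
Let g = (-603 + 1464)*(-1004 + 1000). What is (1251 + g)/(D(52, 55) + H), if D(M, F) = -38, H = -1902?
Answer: 2193/1940 ≈ 1.1304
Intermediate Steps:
g = -3444 (g = 861*(-4) = -3444)
(1251 + g)/(D(52, 55) + H) = (1251 - 3444)/(-38 - 1902) = -2193/(-1940) = -2193*(-1/1940) = 2193/1940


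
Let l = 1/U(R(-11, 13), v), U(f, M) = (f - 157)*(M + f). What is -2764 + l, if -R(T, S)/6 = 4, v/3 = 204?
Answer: -294166993/106428 ≈ -2764.0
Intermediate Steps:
v = 612 (v = 3*204 = 612)
R(T, S) = -24 (R(T, S) = -6*4 = -24)
U(f, M) = (-157 + f)*(M + f)
l = -1/106428 (l = 1/((-24)² - 157*612 - 157*(-24) + 612*(-24)) = 1/(576 - 96084 + 3768 - 14688) = 1/(-106428) = -1/106428 ≈ -9.3960e-6)
-2764 + l = -2764 - 1/106428 = -294166993/106428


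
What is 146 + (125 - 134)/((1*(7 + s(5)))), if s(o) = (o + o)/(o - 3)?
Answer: 581/4 ≈ 145.25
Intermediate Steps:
s(o) = 2*o/(-3 + o) (s(o) = (2*o)/(-3 + o) = 2*o/(-3 + o))
146 + (125 - 134)/((1*(7 + s(5)))) = 146 + (125 - 134)/((1*(7 + 2*5/(-3 + 5)))) = 146 - 9/(7 + 2*5/2) = 146 - 9/(7 + 2*5*(1/2)) = 146 - 9/(7 + 5) = 146 - 9/(1*12) = 146 - 9/12 = 146 - 9*1/12 = 146 - 3/4 = 581/4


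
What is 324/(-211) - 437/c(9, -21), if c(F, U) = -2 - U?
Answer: -5177/211 ≈ -24.536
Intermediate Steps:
324/(-211) - 437/c(9, -21) = 324/(-211) - 437/(-2 - 1*(-21)) = 324*(-1/211) - 437/(-2 + 21) = -324/211 - 437/19 = -324/211 - 437*1/19 = -324/211 - 23 = -5177/211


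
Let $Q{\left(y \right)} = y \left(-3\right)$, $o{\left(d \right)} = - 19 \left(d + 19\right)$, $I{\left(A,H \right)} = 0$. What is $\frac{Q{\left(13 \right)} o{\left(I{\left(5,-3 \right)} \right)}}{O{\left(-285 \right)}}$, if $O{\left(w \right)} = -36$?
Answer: $- \frac{4693}{12} \approx -391.08$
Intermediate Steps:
$o{\left(d \right)} = -361 - 19 d$ ($o{\left(d \right)} = - 19 \left(19 + d\right) = -361 - 19 d$)
$Q{\left(y \right)} = - 3 y$
$\frac{Q{\left(13 \right)} o{\left(I{\left(5,-3 \right)} \right)}}{O{\left(-285 \right)}} = \frac{\left(-3\right) 13 \left(-361 - 0\right)}{-36} = - 39 \left(-361 + 0\right) \left(- \frac{1}{36}\right) = \left(-39\right) \left(-361\right) \left(- \frac{1}{36}\right) = 14079 \left(- \frac{1}{36}\right) = - \frac{4693}{12}$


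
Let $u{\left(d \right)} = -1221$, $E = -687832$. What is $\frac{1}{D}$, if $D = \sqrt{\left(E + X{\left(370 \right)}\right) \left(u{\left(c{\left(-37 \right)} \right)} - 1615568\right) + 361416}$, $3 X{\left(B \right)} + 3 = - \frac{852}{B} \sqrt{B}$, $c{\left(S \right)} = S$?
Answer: $\frac{\sqrt{185}}{37 \sqrt{150281241845 + 167702 \sqrt{370}}} \approx 9.4826 \cdot 10^{-7}$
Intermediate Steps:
$X{\left(B \right)} = -1 - \frac{284}{\sqrt{B}}$ ($X{\left(B \right)} = -1 + \frac{- \frac{852}{B} \sqrt{B}}{3} = -1 + \frac{\left(-852\right) \frac{1}{\sqrt{B}}}{3} = -1 - \frac{284}{\sqrt{B}}$)
$D = \sqrt{1112081189653 + \frac{6204974 \sqrt{370}}{5}}$ ($D = \sqrt{\left(-687832 - \left(1 + \frac{284}{\sqrt{370}}\right)\right) \left(-1221 - 1615568\right) + 361416} = \sqrt{\left(-687832 - \left(1 + 284 \frac{\sqrt{370}}{370}\right)\right) \left(-1616789\right) + 361416} = \sqrt{\left(-687832 - \left(1 + \frac{142 \sqrt{370}}{185}\right)\right) \left(-1616789\right) + 361416} = \sqrt{\left(-687833 - \frac{142 \sqrt{370}}{185}\right) \left(-1616789\right) + 361416} = \sqrt{\left(1112080828237 + \frac{6204974 \sqrt{370}}{5}\right) + 361416} = \sqrt{1112081189653 + \frac{6204974 \sqrt{370}}{5}} \approx 1.0546 \cdot 10^{6}$)
$\frac{1}{D} = \frac{1}{\frac{1}{5} \sqrt{27802029741325 + 31024870 \sqrt{370}}} = \frac{5}{\sqrt{27802029741325 + 31024870 \sqrt{370}}}$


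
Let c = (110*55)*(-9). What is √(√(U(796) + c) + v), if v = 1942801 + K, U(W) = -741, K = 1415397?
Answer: √(3358198 + I*√55191) ≈ 1832.5 + 0.064*I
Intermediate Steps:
c = -54450 (c = 6050*(-9) = -54450)
v = 3358198 (v = 1942801 + 1415397 = 3358198)
√(√(U(796) + c) + v) = √(√(-741 - 54450) + 3358198) = √(√(-55191) + 3358198) = √(I*√55191 + 3358198) = √(3358198 + I*√55191)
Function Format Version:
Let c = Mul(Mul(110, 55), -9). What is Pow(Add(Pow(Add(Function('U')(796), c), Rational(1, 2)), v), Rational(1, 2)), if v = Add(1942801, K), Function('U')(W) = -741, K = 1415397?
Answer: Pow(Add(3358198, Mul(I, Pow(55191, Rational(1, 2)))), Rational(1, 2)) ≈ Add(1832.5, Mul(0.064, I))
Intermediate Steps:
c = -54450 (c = Mul(6050, -9) = -54450)
v = 3358198 (v = Add(1942801, 1415397) = 3358198)
Pow(Add(Pow(Add(Function('U')(796), c), Rational(1, 2)), v), Rational(1, 2)) = Pow(Add(Pow(Add(-741, -54450), Rational(1, 2)), 3358198), Rational(1, 2)) = Pow(Add(Pow(-55191, Rational(1, 2)), 3358198), Rational(1, 2)) = Pow(Add(Mul(I, Pow(55191, Rational(1, 2))), 3358198), Rational(1, 2)) = Pow(Add(3358198, Mul(I, Pow(55191, Rational(1, 2)))), Rational(1, 2))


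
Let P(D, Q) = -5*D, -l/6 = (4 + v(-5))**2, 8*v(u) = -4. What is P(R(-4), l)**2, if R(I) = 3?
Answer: 225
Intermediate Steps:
v(u) = -1/2 (v(u) = (1/8)*(-4) = -1/2)
l = -147/2 (l = -6*(4 - 1/2)**2 = -6*(7/2)**2 = -6*49/4 = -147/2 ≈ -73.500)
P(R(-4), l)**2 = (-5*3)**2 = (-15)**2 = 225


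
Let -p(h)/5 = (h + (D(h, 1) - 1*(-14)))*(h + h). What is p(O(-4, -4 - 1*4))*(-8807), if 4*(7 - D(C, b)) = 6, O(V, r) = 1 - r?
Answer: 22589955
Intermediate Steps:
D(C, b) = 11/2 (D(C, b) = 7 - 1/4*6 = 7 - 3/2 = 11/2)
p(h) = -10*h*(39/2 + h) (p(h) = -5*(h + (11/2 - 1*(-14)))*(h + h) = -5*(h + (11/2 + 14))*2*h = -5*(h + 39/2)*2*h = -5*(39/2 + h)*2*h = -10*h*(39/2 + h))
p(O(-4, -4 - 1*4))*(-8807) = -5*(1 - (-4 - 1*4))*(39 + 2*(1 - (-4 - 1*4)))*(-8807) = -5*(1 - (-4 - 4))*(39 + 2*(1 - (-4 - 4)))*(-8807) = -5*(1 - 1*(-8))*(39 + 2*(1 - 1*(-8)))*(-8807) = -5*(1 + 8)*(39 + 2*(1 + 8))*(-8807) = -5*9*(39 + 2*9)*(-8807) = -5*9*(39 + 18)*(-8807) = -5*9*57*(-8807) = -2565*(-8807) = 22589955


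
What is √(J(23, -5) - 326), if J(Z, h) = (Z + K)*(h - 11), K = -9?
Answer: 5*I*√22 ≈ 23.452*I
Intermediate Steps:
J(Z, h) = (-11 + h)*(-9 + Z) (J(Z, h) = (Z - 9)*(h - 11) = (-9 + Z)*(-11 + h) = (-11 + h)*(-9 + Z))
√(J(23, -5) - 326) = √((99 - 11*23 - 9*(-5) + 23*(-5)) - 326) = √((99 - 253 + 45 - 115) - 326) = √(-224 - 326) = √(-550) = 5*I*√22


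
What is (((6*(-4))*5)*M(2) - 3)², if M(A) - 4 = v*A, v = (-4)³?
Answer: 221325129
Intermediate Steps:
v = -64
M(A) = 4 - 64*A
(((6*(-4))*5)*M(2) - 3)² = (((6*(-4))*5)*(4 - 64*2) - 3)² = ((-24*5)*(4 - 128) - 3)² = (-120*(-124) - 3)² = (14880 - 3)² = 14877² = 221325129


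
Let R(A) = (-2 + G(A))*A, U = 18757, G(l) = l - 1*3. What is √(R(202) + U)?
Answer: √58551 ≈ 241.97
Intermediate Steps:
G(l) = -3 + l (G(l) = l - 3 = -3 + l)
R(A) = A*(-5 + A) (R(A) = (-2 + (-3 + A))*A = (-5 + A)*A = A*(-5 + A))
√(R(202) + U) = √(202*(-5 + 202) + 18757) = √(202*197 + 18757) = √(39794 + 18757) = √58551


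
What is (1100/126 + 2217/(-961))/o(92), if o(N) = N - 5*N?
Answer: -388879/22279824 ≈ -0.017454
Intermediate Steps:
o(N) = -4*N
(1100/126 + 2217/(-961))/o(92) = (1100/126 + 2217/(-961))/((-4*92)) = (1100*(1/126) + 2217*(-1/961))/(-368) = (550/63 - 2217/961)*(-1/368) = (388879/60543)*(-1/368) = -388879/22279824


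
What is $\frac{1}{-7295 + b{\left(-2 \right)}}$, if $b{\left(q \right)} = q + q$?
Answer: $- \frac{1}{7299} \approx -0.00013701$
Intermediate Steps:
$b{\left(q \right)} = 2 q$
$\frac{1}{-7295 + b{\left(-2 \right)}} = \frac{1}{-7295 + 2 \left(-2\right)} = \frac{1}{-7295 - 4} = \frac{1}{-7299} = - \frac{1}{7299}$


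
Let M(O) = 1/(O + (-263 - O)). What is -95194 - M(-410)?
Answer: -25036021/263 ≈ -95194.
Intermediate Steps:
M(O) = -1/263 (M(O) = 1/(-263) = -1/263)
-95194 - M(-410) = -95194 - 1*(-1/263) = -95194 + 1/263 = -25036021/263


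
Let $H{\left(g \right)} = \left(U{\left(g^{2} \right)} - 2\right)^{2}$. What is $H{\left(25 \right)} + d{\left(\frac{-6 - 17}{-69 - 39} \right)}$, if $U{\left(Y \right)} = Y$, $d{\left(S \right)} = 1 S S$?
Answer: $\frac{4527137185}{11664} \approx 3.8813 \cdot 10^{5}$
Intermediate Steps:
$d{\left(S \right)} = S^{2}$ ($d{\left(S \right)} = S S = S^{2}$)
$H{\left(g \right)} = \left(-2 + g^{2}\right)^{2}$ ($H{\left(g \right)} = \left(g^{2} - 2\right)^{2} = \left(-2 + g^{2}\right)^{2}$)
$H{\left(25 \right)} + d{\left(\frac{-6 - 17}{-69 - 39} \right)} = \left(-2 + 25^{2}\right)^{2} + \left(\frac{-6 - 17}{-69 - 39}\right)^{2} = \left(-2 + 625\right)^{2} + \left(- \frac{23}{-108}\right)^{2} = 623^{2} + \left(\left(-23\right) \left(- \frac{1}{108}\right)\right)^{2} = 388129 + \left(\frac{23}{108}\right)^{2} = 388129 + \frac{529}{11664} = \frac{4527137185}{11664}$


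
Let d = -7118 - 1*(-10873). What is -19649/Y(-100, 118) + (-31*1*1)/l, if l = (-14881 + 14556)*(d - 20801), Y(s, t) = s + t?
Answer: -3023735503/2769975 ≈ -1091.6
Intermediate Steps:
d = 3755 (d = -7118 + 10873 = 3755)
l = 5539950 (l = (-14881 + 14556)*(3755 - 20801) = -325*(-17046) = 5539950)
-19649/Y(-100, 118) + (-31*1*1)/l = -19649/(-100 + 118) + (-31*1*1)/5539950 = -19649/18 - 31*1*(1/5539950) = -19649*1/18 - 31*1/5539950 = -19649/18 - 31/5539950 = -3023735503/2769975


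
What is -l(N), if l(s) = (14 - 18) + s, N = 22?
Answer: -18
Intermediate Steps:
l(s) = -4 + s
-l(N) = -(-4 + 22) = -1*18 = -18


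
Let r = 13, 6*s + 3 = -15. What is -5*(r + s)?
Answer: -50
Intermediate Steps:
s = -3 (s = -1/2 + (1/6)*(-15) = -1/2 - 5/2 = -3)
-5*(r + s) = -5*(13 - 3) = -5*10 = -50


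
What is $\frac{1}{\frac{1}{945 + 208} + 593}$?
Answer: $\frac{1153}{683730} \approx 0.0016863$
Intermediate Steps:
$\frac{1}{\frac{1}{945 + 208} + 593} = \frac{1}{\frac{1}{1153} + 593} = \frac{1}{\frac{683730}{1153}} = \frac{1153}{683730}$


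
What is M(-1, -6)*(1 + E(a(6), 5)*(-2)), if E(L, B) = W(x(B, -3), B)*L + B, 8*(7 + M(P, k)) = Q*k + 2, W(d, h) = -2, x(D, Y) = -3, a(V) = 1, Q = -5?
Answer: 15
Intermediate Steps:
M(P, k) = -27/4 - 5*k/8 (M(P, k) = -7 + (-5*k + 2)/8 = -7 + (2 - 5*k)/8 = -7 + (¼ - 5*k/8) = -27/4 - 5*k/8)
E(L, B) = B - 2*L (E(L, B) = -2*L + B = B - 2*L)
M(-1, -6)*(1 + E(a(6), 5)*(-2)) = (-27/4 - 5/8*(-6))*(1 + (5 - 2*1)*(-2)) = (-27/4 + 15/4)*(1 + (5 - 2)*(-2)) = -3*(1 + 3*(-2)) = -3*(1 - 6) = -3*(-5) = 15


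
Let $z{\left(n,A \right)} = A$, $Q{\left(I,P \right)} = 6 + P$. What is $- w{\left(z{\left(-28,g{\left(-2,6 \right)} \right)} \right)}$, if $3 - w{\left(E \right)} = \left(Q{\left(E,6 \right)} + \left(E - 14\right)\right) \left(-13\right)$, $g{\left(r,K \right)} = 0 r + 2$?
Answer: $-3$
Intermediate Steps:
$g{\left(r,K \right)} = 2$ ($g{\left(r,K \right)} = 0 + 2 = 2$)
$w{\left(E \right)} = -23 + 13 E$ ($w{\left(E \right)} = 3 - \left(\left(6 + 6\right) + \left(E - 14\right)\right) \left(-13\right) = 3 - \left(12 + \left(-14 + E\right)\right) \left(-13\right) = 3 - \left(-2 + E\right) \left(-13\right) = 3 - \left(26 - 13 E\right) = 3 + \left(-26 + 13 E\right) = -23 + 13 E$)
$- w{\left(z{\left(-28,g{\left(-2,6 \right)} \right)} \right)} = - (-23 + 13 \cdot 2) = - (-23 + 26) = \left(-1\right) 3 = -3$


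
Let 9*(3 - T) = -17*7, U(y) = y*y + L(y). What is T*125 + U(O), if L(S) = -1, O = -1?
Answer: 18250/9 ≈ 2027.8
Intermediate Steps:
U(y) = -1 + y**2 (U(y) = y*y - 1 = y**2 - 1 = -1 + y**2)
T = 146/9 (T = 3 - (-17)*7/9 = 3 - 1/9*(-119) = 3 + 119/9 = 146/9 ≈ 16.222)
T*125 + U(O) = (146/9)*125 + (-1 + (-1)**2) = 18250/9 + (-1 + 1) = 18250/9 + 0 = 18250/9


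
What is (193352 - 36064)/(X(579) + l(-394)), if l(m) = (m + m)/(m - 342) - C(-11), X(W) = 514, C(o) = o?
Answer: 28940992/96797 ≈ 298.99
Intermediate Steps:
l(m) = 11 + 2*m/(-342 + m) (l(m) = (m + m)/(m - 342) - 1*(-11) = (2*m)/(-342 + m) + 11 = 2*m/(-342 + m) + 11 = 11 + 2*m/(-342 + m))
(193352 - 36064)/(X(579) + l(-394)) = (193352 - 36064)/(514 + (-3762 + 13*(-394))/(-342 - 394)) = 157288/(514 + (-3762 - 5122)/(-736)) = 157288/(514 - 1/736*(-8884)) = 157288/(514 + 2221/184) = 157288/(96797/184) = 157288*(184/96797) = 28940992/96797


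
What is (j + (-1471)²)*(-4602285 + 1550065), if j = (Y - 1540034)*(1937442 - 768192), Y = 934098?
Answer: 2162462782164182980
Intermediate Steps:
j = -708490668000 (j = (934098 - 1540034)*(1937442 - 768192) = -605936*1169250 = -708490668000)
(j + (-1471)²)*(-4602285 + 1550065) = (-708490668000 + (-1471)²)*(-4602285 + 1550065) = (-708490668000 + 2163841)*(-3052220) = -708488504159*(-3052220) = 2162462782164182980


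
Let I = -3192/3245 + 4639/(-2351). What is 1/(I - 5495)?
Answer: -7628995/41943885472 ≈ -0.00018189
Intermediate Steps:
I = -22557947/7628995 (I = -3192*1/3245 + 4639*(-1/2351) = -3192/3245 - 4639/2351 = -22557947/7628995 ≈ -2.9569)
1/(I - 5495) = 1/(-22557947/7628995 - 5495) = 1/(-41943885472/7628995) = -7628995/41943885472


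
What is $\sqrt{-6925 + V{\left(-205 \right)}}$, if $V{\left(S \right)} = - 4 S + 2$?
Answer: $i \sqrt{6103} \approx 78.122 i$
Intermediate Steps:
$V{\left(S \right)} = 2 - 4 S$
$\sqrt{-6925 + V{\left(-205 \right)}} = \sqrt{-6925 + \left(2 - -820\right)} = \sqrt{-6925 + \left(2 + 820\right)} = \sqrt{-6925 + 822} = \sqrt{-6103} = i \sqrt{6103}$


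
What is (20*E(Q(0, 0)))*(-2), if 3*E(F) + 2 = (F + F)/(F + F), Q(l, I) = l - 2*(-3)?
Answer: 40/3 ≈ 13.333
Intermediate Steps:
Q(l, I) = 6 + l (Q(l, I) = l + 6 = 6 + l)
E(F) = -⅓ (E(F) = -⅔ + ((F + F)/(F + F))/3 = -⅔ + ((2*F)/((2*F)))/3 = -⅔ + ((2*F)*(1/(2*F)))/3 = -⅔ + (⅓)*1 = -⅔ + ⅓ = -⅓)
(20*E(Q(0, 0)))*(-2) = (20*(-⅓))*(-2) = -20/3*(-2) = 40/3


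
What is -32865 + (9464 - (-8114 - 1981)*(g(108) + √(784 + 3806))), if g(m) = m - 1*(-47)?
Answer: 1541324 + 30285*√510 ≈ 2.2253e+6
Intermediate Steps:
g(m) = 47 + m (g(m) = m + 47 = 47 + m)
-32865 + (9464 - (-8114 - 1981)*(g(108) + √(784 + 3806))) = -32865 + (9464 - (-8114 - 1981)*((47 + 108) + √(784 + 3806))) = -32865 + (9464 - (-10095)*(155 + √4590)) = -32865 + (9464 - (-10095)*(155 + 3*√510)) = -32865 + (9464 - (-1564725 - 30285*√510)) = -32865 + (9464 + (1564725 + 30285*√510)) = -32865 + (1574189 + 30285*√510) = 1541324 + 30285*√510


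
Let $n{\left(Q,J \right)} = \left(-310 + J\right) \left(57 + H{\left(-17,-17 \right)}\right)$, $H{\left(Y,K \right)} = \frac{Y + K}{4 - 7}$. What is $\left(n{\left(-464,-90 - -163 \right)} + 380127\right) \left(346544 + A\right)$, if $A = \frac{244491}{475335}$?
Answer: $\frac{19982867629328764}{158445} \approx 1.2612 \cdot 10^{11}$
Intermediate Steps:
$A = \frac{81497}{158445}$ ($A = 244491 \cdot \frac{1}{475335} = \frac{81497}{158445} \approx 0.51435$)
$H{\left(Y,K \right)} = - \frac{K}{3} - \frac{Y}{3}$ ($H{\left(Y,K \right)} = \frac{K + Y}{-3} = \left(K + Y\right) \left(- \frac{1}{3}\right) = - \frac{K}{3} - \frac{Y}{3}$)
$n{\left(Q,J \right)} = - \frac{63550}{3} + \frac{205 J}{3}$ ($n{\left(Q,J \right)} = \left(-310 + J\right) \left(57 - - \frac{34}{3}\right) = \left(-310 + J\right) \left(57 + \left(\frac{17}{3} + \frac{17}{3}\right)\right) = \left(-310 + J\right) \left(57 + \frac{34}{3}\right) = \left(-310 + J\right) \frac{205}{3} = - \frac{63550}{3} + \frac{205 J}{3}$)
$\left(n{\left(-464,-90 - -163 \right)} + 380127\right) \left(346544 + A\right) = \left(\left(- \frac{63550}{3} + \frac{205 \left(-90 - -163\right)}{3}\right) + 380127\right) \left(346544 + \frac{81497}{158445}\right) = \left(\left(- \frac{63550}{3} + \frac{205 \left(-90 + 163\right)}{3}\right) + 380127\right) \frac{54908245577}{158445} = \left(\left(- \frac{63550}{3} + \frac{205}{3} \cdot 73\right) + 380127\right) \frac{54908245577}{158445} = \left(\left(- \frac{63550}{3} + \frac{14965}{3}\right) + 380127\right) \frac{54908245577}{158445} = \left(-16195 + 380127\right) \frac{54908245577}{158445} = 363932 \cdot \frac{54908245577}{158445} = \frac{19982867629328764}{158445}$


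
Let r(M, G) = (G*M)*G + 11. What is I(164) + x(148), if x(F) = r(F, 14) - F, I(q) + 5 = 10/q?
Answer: 2367017/82 ≈ 28866.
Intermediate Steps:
r(M, G) = 11 + M*G**2 (r(M, G) = M*G**2 + 11 = 11 + M*G**2)
I(q) = -5 + 10/q
x(F) = 11 + 195*F (x(F) = (11 + F*14**2) - F = (11 + F*196) - F = (11 + 196*F) - F = 11 + 195*F)
I(164) + x(148) = (-5 + 10/164) + (11 + 195*148) = (-5 + 10*(1/164)) + (11 + 28860) = (-5 + 5/82) + 28871 = -405/82 + 28871 = 2367017/82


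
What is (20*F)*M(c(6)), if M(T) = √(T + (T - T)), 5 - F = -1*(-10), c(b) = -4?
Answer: -200*I ≈ -200.0*I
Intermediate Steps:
F = -5 (F = 5 - (-1)*(-10) = 5 - 1*10 = 5 - 10 = -5)
M(T) = √T (M(T) = √(T + 0) = √T)
(20*F)*M(c(6)) = (20*(-5))*√(-4) = -200*I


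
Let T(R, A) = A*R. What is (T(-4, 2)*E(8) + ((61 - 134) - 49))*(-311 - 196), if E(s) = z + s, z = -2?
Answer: 86190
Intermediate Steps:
E(s) = -2 + s
(T(-4, 2)*E(8) + ((61 - 134) - 49))*(-311 - 196) = ((2*(-4))*(-2 + 8) + ((61 - 134) - 49))*(-311 - 196) = (-8*6 + (-73 - 49))*(-507) = (-48 - 122)*(-507) = -170*(-507) = 86190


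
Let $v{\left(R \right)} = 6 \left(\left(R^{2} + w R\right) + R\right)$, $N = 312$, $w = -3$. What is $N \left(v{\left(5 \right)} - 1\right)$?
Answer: $27768$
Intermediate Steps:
$v{\left(R \right)} = - 12 R + 6 R^{2}$ ($v{\left(R \right)} = 6 \left(\left(R^{2} - 3 R\right) + R\right) = 6 \left(R^{2} - 2 R\right) = - 12 R + 6 R^{2}$)
$N \left(v{\left(5 \right)} - 1\right) = 312 \left(6 \cdot 5 \left(-2 + 5\right) - 1\right) = 312 \left(6 \cdot 5 \cdot 3 - 1\right) = 312 \left(90 - 1\right) = 312 \cdot 89 = 27768$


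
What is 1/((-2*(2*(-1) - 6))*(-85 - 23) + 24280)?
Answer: 1/22552 ≈ 4.4342e-5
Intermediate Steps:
1/((-2*(2*(-1) - 6))*(-85 - 23) + 24280) = 1/(-2*(-2 - 6)*(-108) + 24280) = 1/(-2*(-8)*(-108) + 24280) = 1/(16*(-108) + 24280) = 1/(-1728 + 24280) = 1/22552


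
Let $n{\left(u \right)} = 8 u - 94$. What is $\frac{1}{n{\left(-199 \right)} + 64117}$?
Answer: $\frac{1}{62431} \approx 1.6018 \cdot 10^{-5}$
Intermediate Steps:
$n{\left(u \right)} = -94 + 8 u$
$\frac{1}{n{\left(-199 \right)} + 64117} = \frac{1}{\left(-94 + 8 \left(-199\right)\right) + 64117} = \frac{1}{\left(-94 - 1592\right) + 64117} = \frac{1}{-1686 + 64117} = \frac{1}{62431}$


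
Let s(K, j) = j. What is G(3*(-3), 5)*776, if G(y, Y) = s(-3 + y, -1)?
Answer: -776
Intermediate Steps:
G(y, Y) = -1
G(3*(-3), 5)*776 = -1*776 = -776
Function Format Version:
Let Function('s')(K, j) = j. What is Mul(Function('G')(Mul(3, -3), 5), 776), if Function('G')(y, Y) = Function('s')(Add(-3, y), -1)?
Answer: -776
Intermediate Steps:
Function('G')(y, Y) = -1
Mul(Function('G')(Mul(3, -3), 5), 776) = Mul(-1, 776) = -776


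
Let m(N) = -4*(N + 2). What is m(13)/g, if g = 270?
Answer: -2/9 ≈ -0.22222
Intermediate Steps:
m(N) = -8 - 4*N (m(N) = -4*(2 + N) = -8 - 4*N)
m(13)/g = (-8 - 4*13)/270 = (-8 - 52)*(1/270) = -60*1/270 = -2/9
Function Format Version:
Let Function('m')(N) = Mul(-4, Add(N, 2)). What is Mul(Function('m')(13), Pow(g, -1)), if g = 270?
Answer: Rational(-2, 9) ≈ -0.22222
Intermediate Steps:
Function('m')(N) = Add(-8, Mul(-4, N)) (Function('m')(N) = Mul(-4, Add(2, N)) = Add(-8, Mul(-4, N)))
Mul(Function('m')(13), Pow(g, -1)) = Mul(Add(-8, Mul(-4, 13)), Pow(270, -1)) = Mul(Add(-8, -52), Rational(1, 270)) = Mul(-60, Rational(1, 270)) = Rational(-2, 9)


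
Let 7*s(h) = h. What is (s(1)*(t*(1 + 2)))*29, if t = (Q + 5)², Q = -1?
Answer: 1392/7 ≈ 198.86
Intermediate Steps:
t = 16 (t = (-1 + 5)² = 4² = 16)
s(h) = h/7
(s(1)*(t*(1 + 2)))*29 = (((⅐)*1)*(16*(1 + 2)))*29 = ((16*3)/7)*29 = ((⅐)*48)*29 = (48/7)*29 = 1392/7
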